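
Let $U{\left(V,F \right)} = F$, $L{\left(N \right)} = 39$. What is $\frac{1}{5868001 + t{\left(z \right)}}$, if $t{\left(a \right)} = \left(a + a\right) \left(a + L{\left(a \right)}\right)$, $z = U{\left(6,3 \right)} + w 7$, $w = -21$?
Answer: $\frac{1}{5898241} \approx 1.6954 \cdot 10^{-7}$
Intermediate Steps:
$z = -144$ ($z = 3 - 147 = -144$)
$t{\left(a \right)} = 2 a \left(39 + a\right)$ ($t{\left(a \right)} = \left(a + a\right) \left(a + 39\right) = 2 a \left(39 + a\right)$)
$\frac{1}{5868001 + t{\left(z \right)}} = \frac{1}{5868001 + 2 \left(-144\right) \left(39 - 144\right)} = \frac{1}{5868001 + 2 \left(-144\right) \left(-105\right)} = \frac{1}{5868001 + 30240} = \frac{1}{5898241}$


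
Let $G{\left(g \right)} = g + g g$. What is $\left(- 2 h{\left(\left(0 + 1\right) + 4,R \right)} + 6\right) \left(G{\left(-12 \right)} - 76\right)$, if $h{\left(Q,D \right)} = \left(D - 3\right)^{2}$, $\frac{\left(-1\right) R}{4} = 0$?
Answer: $-672$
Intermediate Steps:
$R = 0$ ($R = \left(-4\right) 0 = 0$)
$h{\left(Q,D \right)} = \left(-3 + D\right)^{2}$
$G{\left(g \right)} = g + g^{2}$
$\left(- 2 h{\left(\left(0 + 1\right) + 4,R \right)} + 6\right) \left(G{\left(-12 \right)} - 76\right) = \left(- 2 \left(-3 + 0\right)^{2} + 6\right) \left(- 12 \left(1 - 12\right) - 76\right) = \left(- 2 \left(-3\right)^{2} + 6\right) \left(\left(-12\right) \left(-11\right) - 76\right) = \left(\left(-2\right) 9 + 6\right) \left(132 - 76\right) = \left(-18 + 6\right) 56 = \left(-12\right) 56 = -672$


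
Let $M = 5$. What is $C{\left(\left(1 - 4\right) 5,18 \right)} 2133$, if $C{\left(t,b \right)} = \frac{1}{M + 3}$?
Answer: $\frac{2133}{8} \approx 266.63$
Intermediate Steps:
$C{\left(t,b \right)} = \frac{1}{8}$ ($C{\left(t,b \right)} = \frac{1}{5 + 3} = \frac{1}{8}$)
$C{\left(\left(1 - 4\right) 5,18 \right)} 2133 = \frac{1}{8} \cdot 2133 = \frac{2133}{8}$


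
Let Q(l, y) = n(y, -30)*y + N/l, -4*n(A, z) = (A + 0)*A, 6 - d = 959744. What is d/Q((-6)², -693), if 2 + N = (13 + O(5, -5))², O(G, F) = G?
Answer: -34550568/2995313335 ≈ -0.011535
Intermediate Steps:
d = -959738 (d = 6 - 1*959744 = 6 - 959744 = -959738)
n(A, z) = -A²/4 (n(A, z) = -(A + 0)*A/4 = -A*A/4 = -A²/4)
N = 322 (N = -2 + (13 + 5)² = -2 + 18² = -2 + 324 = 322)
Q(l, y) = 322/l - y³/4 (Q(l, y) = (-y²/4)*y + 322/l = -y³/4 + 322/l = 322/l - y³/4)
d/Q((-6)², -693) = -959738/(322/((-6)²) - ¼*(-693)³) = -959738/(322/36 - ¼*(-332812557)) = -959738/(322*(1/36) + 332812557/4) = -959738/(161/18 + 332812557/4) = -959738/2995313335/36 = -959738*36/2995313335 = -34550568/2995313335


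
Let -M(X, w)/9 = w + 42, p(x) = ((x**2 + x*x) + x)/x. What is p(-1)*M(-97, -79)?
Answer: -333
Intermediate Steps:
p(x) = (x + 2*x**2)/x (p(x) = ((x**2 + x**2) + x)/x = (2*x**2 + x)/x = (x + 2*x**2)/x)
M(X, w) = -378 - 9*w (M(X, w) = -9*(w + 42) = -9*(42 + w) = -378 - 9*w)
p(-1)*M(-97, -79) = (1 + 2*(-1))*(-378 - 9*(-79)) = (1 - 2)*(-378 + 711) = -1*333 = -333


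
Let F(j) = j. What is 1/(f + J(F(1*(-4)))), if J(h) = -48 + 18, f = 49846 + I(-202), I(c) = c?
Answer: 1/49614 ≈ 2.0156e-5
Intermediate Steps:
f = 49644 (f = 49846 - 202 = 49644)
J(h) = -30
1/(f + J(F(1*(-4)))) = 1/(49644 - 30) = 1/49614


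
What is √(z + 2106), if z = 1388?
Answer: √3494 ≈ 59.110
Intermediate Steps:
√(z + 2106) = √(1388 + 2106) = √3494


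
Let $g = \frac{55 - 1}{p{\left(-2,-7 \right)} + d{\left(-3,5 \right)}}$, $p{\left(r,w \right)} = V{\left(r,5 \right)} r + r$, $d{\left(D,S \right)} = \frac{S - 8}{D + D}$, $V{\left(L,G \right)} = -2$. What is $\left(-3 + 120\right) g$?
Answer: $\frac{12636}{5} \approx 2527.2$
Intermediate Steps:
$d{\left(D,S \right)} = \frac{-8 + S}{2 D}$
$p{\left(r,w \right)} = - r$ ($p{\left(r,w \right)} = - 2 r + r = - r$)
$g = \frac{108}{5}$ ($g = \frac{55 - 1}{\left(-1\right) \left(-2\right) + \frac{-8 + 5}{2 \left(-3\right)}} = \frac{54}{2 + \frac{1}{2} \left(- \frac{1}{3}\right) \left(-3\right)} = \frac{54}{2 + \frac{1}{2}} = \frac{54}{\frac{5}{2}} = 54 \cdot \frac{2}{5} = \frac{108}{5} \approx 21.6$)
$\left(-3 + 120\right) g = \left(-3 + 120\right) \frac{108}{5} = 117 \cdot \frac{108}{5} = \frac{12636}{5}$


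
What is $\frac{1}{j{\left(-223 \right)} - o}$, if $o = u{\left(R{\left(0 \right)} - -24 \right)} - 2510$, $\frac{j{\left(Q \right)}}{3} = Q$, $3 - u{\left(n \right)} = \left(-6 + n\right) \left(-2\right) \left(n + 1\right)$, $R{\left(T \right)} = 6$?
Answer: $\frac{1}{350} \approx 0.0028571$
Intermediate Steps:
$u{\left(n \right)} = 3 - \left(1 + n\right) \left(12 - 2 n\right)$ ($u{\left(n \right)} = 3 - \left(-6 + n\right) \left(-2\right) \left(n + 1\right) = 3 - \left(12 - 2 n\right) \left(1 + n\right) = 3 - \left(1 + n\right) \left(12 - 2 n\right)$)
$j{\left(Q \right)} = 3 Q$
$o = -1019$ ($o = \left(-9 - 10 \left(6 - -24\right) + 2 \left(6 - -24\right)^{2}\right) - 2510 = \left(-9 - 10 \left(6 + 24\right) + 2 \left(6 + 24\right)^{2}\right) - 2510 = \left(-9 - 300 + 2 \cdot 30^{2}\right) - 2510 = \left(-9 - 300 + 2 \cdot 900\right) - 2510 = \left(-9 - 300 + 1800\right) - 2510 = 1491 - 2510 = -1019$)
$\frac{1}{j{\left(-223 \right)} - o} = \frac{1}{3 \left(-223\right) - -1019} = \frac{1}{-669 + 1019} = \frac{1}{350}$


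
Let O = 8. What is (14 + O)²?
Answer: 484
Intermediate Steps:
(14 + O)² = (14 + 8)² = 22² = 484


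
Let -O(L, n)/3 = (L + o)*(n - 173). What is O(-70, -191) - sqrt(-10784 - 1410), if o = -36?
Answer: -115752 - I*sqrt(12194) ≈ -1.1575e+5 - 110.43*I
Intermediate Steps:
O(L, n) = -3*(-173 + n)*(-36 + L) (O(L, n) = -3*(L - 36)*(n - 173) = -3*(-36 + L)*(-173 + n) = -3*(-173 + n)*(-36 + L))
O(-70, -191) - sqrt(-10784 - 1410) = (-18684 + 108*(-191) + 519*(-70) - 3*(-70)*(-191)) - sqrt(-10784 - 1410) = (-18684 - 20628 - 36330 - 40110) - sqrt(-12194) = -115752 - I*sqrt(12194)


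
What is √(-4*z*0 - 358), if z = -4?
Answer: I*√358 ≈ 18.921*I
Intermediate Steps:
√(-4*z*0 - 358) = √(-4*(-4)*0 - 358) = √(16*0 - 358) = √(0 - 358) = √(-358) = I*√358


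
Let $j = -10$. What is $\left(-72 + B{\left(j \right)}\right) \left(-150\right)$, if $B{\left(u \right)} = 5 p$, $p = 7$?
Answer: $5550$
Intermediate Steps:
$B{\left(u \right)} = 35$ ($B{\left(u \right)} = 5 \cdot 7 = 35$)
$\left(-72 + B{\left(j \right)}\right) \left(-150\right) = \left(-72 + 35\right) \left(-150\right) = \left(-37\right) \left(-150\right) = 5550$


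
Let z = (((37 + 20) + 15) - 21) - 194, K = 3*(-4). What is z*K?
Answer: 1716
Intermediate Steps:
K = -12
z = -143 (z = ((57 + 15) - 21) - 194 = (72 - 21) - 194 = 51 - 194 = -143)
z*K = -143*(-12) = 1716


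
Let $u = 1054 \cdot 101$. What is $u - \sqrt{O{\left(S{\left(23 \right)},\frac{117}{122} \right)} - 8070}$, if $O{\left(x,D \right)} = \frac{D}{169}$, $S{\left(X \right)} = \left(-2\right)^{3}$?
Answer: $106454 - \frac{i \sqrt{20299231446}}{1586} \approx 1.0645 \cdot 10^{5} - 89.833 i$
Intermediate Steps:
$S{\left(X \right)} = -8$
$O{\left(x,D \right)} = \frac{D}{169}$ ($O{\left(x,D \right)} = D \frac{1}{169} = \frac{D}{169}$)
$u = 106454$
$u - \sqrt{O{\left(S{\left(23 \right)},\frac{117}{122} \right)} - 8070} = 106454 - \sqrt{\frac{117 \cdot \frac{1}{122}}{169} - 8070} = 106454 - \sqrt{\frac{1}{169} \cdot \frac{117}{122} - 8070} = 106454 - \sqrt{\frac{9}{1586} - 8070} = 106454 - \sqrt{- \frac{12799011}{1586}} = 106454 - \frac{i \sqrt{20299231446}}{1586}$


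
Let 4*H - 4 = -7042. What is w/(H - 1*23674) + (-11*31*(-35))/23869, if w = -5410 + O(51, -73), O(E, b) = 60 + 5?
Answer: 862257255/1214144423 ≈ 0.71018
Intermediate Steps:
H = -3519/2 (H = 1 + (¼)*(-7042) = 1 - 3521/2 = -3519/2 ≈ -1759.5)
O(E, b) = 65
w = -5345 (w = -5410 + 65 = -5345)
w/(H - 1*23674) + (-11*31*(-35))/23869 = -5345/(-3519/2 - 1*23674) + (-11*31*(-35))/23869 = -5345/(-3519/2 - 23674) - 341*(-35)*(1/23869) = -5345/(-50867/2) + 11935*(1/23869) = -5345*(-2/50867) + 11935/23869 = 10690/50867 + 11935/23869 = 862257255/1214144423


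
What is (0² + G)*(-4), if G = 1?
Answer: -4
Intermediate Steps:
(0² + G)*(-4) = (0² + 1)*(-4) = (0 + 1)*(-4) = 1*(-4) = -4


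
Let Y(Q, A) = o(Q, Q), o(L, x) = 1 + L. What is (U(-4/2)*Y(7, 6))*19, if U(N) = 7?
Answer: 1064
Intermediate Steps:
Y(Q, A) = 1 + Q
(U(-4/2)*Y(7, 6))*19 = (7*(1 + 7))*19 = (7*8)*19 = 56*19 = 1064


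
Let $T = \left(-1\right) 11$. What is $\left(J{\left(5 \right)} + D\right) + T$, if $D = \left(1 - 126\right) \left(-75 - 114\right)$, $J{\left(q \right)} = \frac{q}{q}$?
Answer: $23615$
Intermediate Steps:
$T = -11$
$J{\left(q \right)} = 1$
$D = 23625$ ($D = \left(-125\right) \left(-189\right) = 23625$)
$\left(J{\left(5 \right)} + D\right) + T = \left(1 + 23625\right) - 11 = 23626 - 11 = 23615$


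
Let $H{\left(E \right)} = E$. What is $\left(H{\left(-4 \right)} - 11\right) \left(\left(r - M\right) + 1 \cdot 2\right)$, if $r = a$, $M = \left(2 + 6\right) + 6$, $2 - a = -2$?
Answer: $120$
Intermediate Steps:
$a = 4$ ($a = 2 - -2 = 2 + 2 = 4$)
$M = 14$ ($M = 8 + 6 = 14$)
$r = 4$
$\left(H{\left(-4 \right)} - 11\right) \left(\left(r - M\right) + 1 \cdot 2\right) = \left(-4 - 11\right) \left(\left(4 - 14\right) + 1 \cdot 2\right) = - 15 \left(\left(4 - 14\right) + 2\right) = - 15 \left(-10 + 2\right) = \left(-15\right) \left(-8\right) = 120$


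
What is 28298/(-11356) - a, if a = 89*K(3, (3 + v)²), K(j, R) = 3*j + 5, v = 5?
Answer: -7088937/5678 ≈ -1248.5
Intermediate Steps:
K(j, R) = 5 + 3*j
a = 1246 (a = 89*(5 + 3*3) = 89*(5 + 9) = 89*14 = 1246)
28298/(-11356) - a = 28298/(-11356) - 1*1246 = 28298*(-1/11356) - 1246 = -14149/5678 - 1246 = -7088937/5678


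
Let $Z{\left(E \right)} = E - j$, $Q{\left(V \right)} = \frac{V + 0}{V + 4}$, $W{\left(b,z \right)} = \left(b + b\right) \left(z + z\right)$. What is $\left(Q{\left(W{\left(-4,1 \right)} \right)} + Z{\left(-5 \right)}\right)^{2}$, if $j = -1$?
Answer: $\frac{64}{9} \approx 7.1111$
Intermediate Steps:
$W{\left(b,z \right)} = 4 b z$ ($W{\left(b,z \right)} = 2 b 2 z = 4 b z$)
$Q{\left(V \right)} = \frac{V}{4 + V}$
$Z{\left(E \right)} = 1 + E$ ($Z{\left(E \right)} = E - -1 = E + 1 = 1 + E$)
$\left(Q{\left(W{\left(-4,1 \right)} \right)} + Z{\left(-5 \right)}\right)^{2} = \left(\frac{4 \left(-4\right) 1}{4 + 4 \left(-4\right) 1} + \left(1 - 5\right)\right)^{2} = \left(- \frac{16}{4 - 16} - 4\right)^{2} = \left(- \frac{16}{-12} - 4\right)^{2} = \left(\left(-16\right) \left(- \frac{1}{12}\right) - 4\right)^{2} = \left(\frac{4}{3} - 4\right)^{2} = \left(- \frac{8}{3}\right)^{2} = \frac{64}{9}$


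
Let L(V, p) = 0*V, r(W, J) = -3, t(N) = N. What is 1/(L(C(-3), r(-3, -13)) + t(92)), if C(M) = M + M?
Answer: 1/92 ≈ 0.010870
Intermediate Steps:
C(M) = 2*M
L(V, p) = 0
1/(L(C(-3), r(-3, -13)) + t(92)) = 1/(0 + 92) = 1/92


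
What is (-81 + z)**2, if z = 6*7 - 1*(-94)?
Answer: 3025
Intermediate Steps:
z = 136 (z = 42 + 94 = 136)
(-81 + z)**2 = (-81 + 136)**2 = 55**2 = 3025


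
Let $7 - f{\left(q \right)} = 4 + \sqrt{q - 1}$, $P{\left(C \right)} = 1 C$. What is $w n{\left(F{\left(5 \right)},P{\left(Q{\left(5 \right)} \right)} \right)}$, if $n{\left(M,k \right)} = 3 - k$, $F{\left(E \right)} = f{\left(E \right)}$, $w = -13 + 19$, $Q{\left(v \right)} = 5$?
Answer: $-12$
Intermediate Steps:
$P{\left(C \right)} = C$
$w = 6$
$f{\left(q \right)} = 3 - \sqrt{-1 + q}$ ($f{\left(q \right)} = 7 - \left(4 + \sqrt{q - 1}\right) = 7 - \left(4 + \sqrt{-1 + q}\right) = 3 - \sqrt{-1 + q}$)
$F{\left(E \right)} = 3 - \sqrt{-1 + E}$
$w n{\left(F{\left(5 \right)},P{\left(Q{\left(5 \right)} \right)} \right)} = 6 \left(3 - 5\right) = 6 \left(-2\right) = -12$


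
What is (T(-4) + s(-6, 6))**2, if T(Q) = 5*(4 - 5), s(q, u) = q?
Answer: 121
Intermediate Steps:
T(Q) = -5 (T(Q) = 5*(-1) = -5)
(T(-4) + s(-6, 6))**2 = (-5 - 6)**2 = (-11)**2 = 121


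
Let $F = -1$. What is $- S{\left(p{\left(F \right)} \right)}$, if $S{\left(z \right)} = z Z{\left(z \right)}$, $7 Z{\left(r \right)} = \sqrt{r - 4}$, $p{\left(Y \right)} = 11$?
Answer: $- \frac{11 \sqrt{7}}{7} \approx -4.1576$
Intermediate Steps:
$Z{\left(r \right)} = \frac{\sqrt{-4 + r}}{7}$ ($Z{\left(r \right)} = \frac{\sqrt{r - 4}}{7} = \frac{\sqrt{-4 + r}}{7}$)
$S{\left(z \right)} = \frac{z \sqrt{-4 + z}}{7}$ ($S{\left(z \right)} = z \frac{\sqrt{-4 + z}}{7} = \frac{z \sqrt{-4 + z}}{7}$)
$- S{\left(p{\left(F \right)} \right)} = - \frac{11 \sqrt{-4 + 11}}{7} = - \frac{11 \sqrt{7}}{7}$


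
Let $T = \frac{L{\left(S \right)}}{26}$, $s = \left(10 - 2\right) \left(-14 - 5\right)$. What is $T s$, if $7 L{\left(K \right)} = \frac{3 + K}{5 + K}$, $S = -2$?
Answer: $- \frac{76}{273} \approx -0.27839$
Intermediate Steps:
$s = -152$ ($s = 8 \left(-19\right) = -152$)
$L{\left(K \right)} = \frac{3 + K}{7 \left(5 + K\right)}$ ($L{\left(K \right)} = \frac{\left(3 + K\right) \frac{1}{5 + K}}{7} = \frac{\frac{1}{5 + K} \left(3 + K\right)}{7} = \frac{3 + K}{7 \left(5 + K\right)}$)
$T = \frac{1}{546}$ ($T = \frac{\frac{1}{7} \frac{1}{5 - 2} \left(3 - 2\right)}{26} = \frac{1}{7} \cdot \frac{1}{3} \cdot 1 \cdot \frac{1}{26} = \frac{1}{21} \cdot \frac{1}{26} = \frac{1}{546} \approx 0.0018315$)
$T s = \frac{1}{546} \left(-152\right) = - \frac{76}{273}$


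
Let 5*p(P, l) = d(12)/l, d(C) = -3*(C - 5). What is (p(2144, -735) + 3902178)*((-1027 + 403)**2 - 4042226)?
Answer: -99778496497214/7 ≈ -1.4254e+13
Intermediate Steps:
d(C) = 15 - 3*C (d(C) = -3*(-5 + C) = 15 - 3*C)
p(P, l) = -21/(5*l) (p(P, l) = ((15 - 3*12)/l)/5 = ((15 - 36)/l)/5 = (-21/l)/5 = -21/(5*l))
(p(2144, -735) + 3902178)*((-1027 + 403)**2 - 4042226) = (-21/5/(-735) + 3902178)*((-1027 + 403)**2 - 4042226) = (-21/5*(-1/735) + 3902178)*((-624)**2 - 4042226) = (1/175 + 3902178)*(389376 - 4042226) = (682881151/175)*(-3652850) = -99778496497214/7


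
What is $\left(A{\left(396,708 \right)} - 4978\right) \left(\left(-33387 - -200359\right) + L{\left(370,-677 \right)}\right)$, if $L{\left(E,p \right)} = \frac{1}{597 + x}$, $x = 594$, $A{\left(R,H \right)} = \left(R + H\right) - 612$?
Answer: $- \frac{892102347358}{1191} \approx -7.4904 \cdot 10^{8}$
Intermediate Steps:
$A{\left(R,H \right)} = -612 + H + R$ ($A{\left(R,H \right)} = \left(H + R\right) - 612 = -612 + H + R$)
$L{\left(E,p \right)} = \frac{1}{1191}$ ($L{\left(E,p \right)} = \frac{1}{597 + 594} = \frac{1}{1191}$)
$\left(A{\left(396,708 \right)} - 4978\right) \left(\left(-33387 - -200359\right) + L{\left(370,-677 \right)}\right) = \left(\left(-612 + 708 + 396\right) - 4978\right) \left(\left(-33387 - -200359\right) + \frac{1}{1191}\right) = \left(492 - 4978\right) \left(\left(-33387 + 200359\right) + \frac{1}{1191}\right) = - 4486 \left(166972 + \frac{1}{1191}\right) = \left(-4486\right) \frac{198863653}{1191} = - \frac{892102347358}{1191}$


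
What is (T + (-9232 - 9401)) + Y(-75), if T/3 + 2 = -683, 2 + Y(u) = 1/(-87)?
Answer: -1800031/87 ≈ -20690.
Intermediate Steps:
Y(u) = -175/87 (Y(u) = -2 + 1/(-87) = -2 - 1/87 = -175/87)
T = -2055 (T = -6 + 3*(-683) = -6 - 2049 = -2055)
(T + (-9232 - 9401)) + Y(-75) = (-2055 + (-9232 - 9401)) - 175/87 = (-2055 - 18633) - 175/87 = -20688 - 175/87 = -1800031/87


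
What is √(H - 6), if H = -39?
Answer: 3*I*√5 ≈ 6.7082*I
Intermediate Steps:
√(H - 6) = √(-39 - 6) = √(-45) = 3*I*√5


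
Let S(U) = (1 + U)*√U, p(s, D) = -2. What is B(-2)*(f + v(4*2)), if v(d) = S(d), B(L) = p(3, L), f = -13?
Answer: 26 - 36*√2 ≈ -24.912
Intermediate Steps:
B(L) = -2
S(U) = √U*(1 + U)
v(d) = √d*(1 + d)
B(-2)*(f + v(4*2)) = -2*(-13 + √(4*2)*(1 + 4*2)) = -2*(-13 + √8*(1 + 8)) = -2*(-13 + (2*√2)*9) = -2*(-13 + 18*√2) = 26 - 36*√2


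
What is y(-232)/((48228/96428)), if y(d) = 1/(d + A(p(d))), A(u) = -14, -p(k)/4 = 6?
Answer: -24107/2966022 ≈ -0.0081277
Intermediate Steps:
p(k) = -24 (p(k) = -4*6 = -24)
y(d) = 1/(-14 + d) (y(d) = 1/(d - 14) = 1/(-14 + d))
y(-232)/((48228/96428)) = 1/((-14 - 232)*((48228/96428))) = 1/((-246)*((48228*(1/96428)))) = -1/(246*12057/24107) = -1/246*24107/12057 = -24107/2966022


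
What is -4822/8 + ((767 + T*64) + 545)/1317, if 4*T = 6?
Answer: -3169655/5268 ≈ -601.68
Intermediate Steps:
T = 3/2 (T = (¼)*6 = 3/2 ≈ 1.5000)
-4822/8 + ((767 + T*64) + 545)/1317 = -4822/8 + ((767 + (3/2)*64) + 545)/1317 = -4822*⅛ + ((767 + 96) + 545)*(1/1317) = -2411/4 + (863 + 545)*(1/1317) = -2411/4 + 1408*(1/1317) = -2411/4 + 1408/1317 = -3169655/5268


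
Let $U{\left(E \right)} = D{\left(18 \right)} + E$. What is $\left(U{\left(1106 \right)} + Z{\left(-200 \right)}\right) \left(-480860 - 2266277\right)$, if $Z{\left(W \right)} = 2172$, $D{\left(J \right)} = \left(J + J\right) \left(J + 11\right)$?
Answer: $-11873126114$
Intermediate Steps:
$D{\left(J \right)} = 2 J \left(11 + J\right)$
$U{\left(E \right)} = 1044 + E$ ($U{\left(E \right)} = 2 \cdot 18 \left(11 + 18\right) + E = 2 \cdot 18 \cdot 29 + E = 1044 + E$)
$\left(U{\left(1106 \right)} + Z{\left(-200 \right)}\right) \left(-480860 - 2266277\right) = \left(\left(1044 + 1106\right) + 2172\right) \left(-480860 - 2266277\right) = \left(2150 + 2172\right) \left(-2747137\right) = 4322 \left(-2747137\right) = -11873126114$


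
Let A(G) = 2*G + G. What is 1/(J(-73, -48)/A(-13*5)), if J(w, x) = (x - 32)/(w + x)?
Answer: -4719/16 ≈ -294.94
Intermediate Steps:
A(G) = 3*G
J(w, x) = (-32 + x)/(w + x)
1/(J(-73, -48)/A(-13*5)) = 1/(((-32 - 48)/(-73 - 48))/((3*(-13*5)))) = 1/((-80/(-121))/((3*(-65)))) = 1/(-1/121*(-80)/(-195)) = 1/((80/121)*(-1/195)) = 1/(-16/4719) = -4719/16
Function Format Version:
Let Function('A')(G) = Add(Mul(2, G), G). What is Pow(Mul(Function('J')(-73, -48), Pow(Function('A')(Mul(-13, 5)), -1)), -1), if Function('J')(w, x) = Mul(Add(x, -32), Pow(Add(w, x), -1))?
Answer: Rational(-4719, 16) ≈ -294.94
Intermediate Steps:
Function('A')(G) = Mul(3, G)
Function('J')(w, x) = Mul(Pow(Add(w, x), -1), Add(-32, x)) (Function('J')(w, x) = Mul(Add(-32, x), Pow(Add(w, x), -1)) = Mul(Pow(Add(w, x), -1), Add(-32, x)))
Pow(Mul(Function('J')(-73, -48), Pow(Function('A')(Mul(-13, 5)), -1)), -1) = Pow(Mul(Mul(Pow(Add(-73, -48), -1), Add(-32, -48)), Pow(Mul(3, Mul(-13, 5)), -1)), -1) = Pow(Mul(Mul(Pow(-121, -1), -80), Pow(Mul(3, -65), -1)), -1) = Pow(Mul(Mul(Rational(-1, 121), -80), Pow(-195, -1)), -1) = Pow(Mul(Rational(80, 121), Rational(-1, 195)), -1) = Pow(Rational(-16, 4719), -1) = Rational(-4719, 16)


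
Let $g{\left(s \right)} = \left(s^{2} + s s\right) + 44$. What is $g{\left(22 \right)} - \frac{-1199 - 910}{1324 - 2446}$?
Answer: $\frac{377785}{374} \approx 1010.1$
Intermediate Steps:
$g{\left(s \right)} = 44 + 2 s^{2}$ ($g{\left(s \right)} = \left(s^{2} + s^{2}\right) + 44 = 2 s^{2} + 44 = 44 + 2 s^{2}$)
$g{\left(22 \right)} - \frac{-1199 - 910}{1324 - 2446} = \left(44 + 2 \cdot 22^{2}\right) - \frac{-1199 - 910}{1324 - 2446} = \left(44 + 2 \cdot 484\right) - - \frac{2109}{-1122} = \left(44 + 968\right) - \left(-2109\right) \left(- \frac{1}{1122}\right) = 1012 - \frac{703}{374} = \frac{377785}{374}$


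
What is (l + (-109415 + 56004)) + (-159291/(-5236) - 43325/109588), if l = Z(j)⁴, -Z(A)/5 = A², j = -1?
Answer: -343994583855/6520486 ≈ -52756.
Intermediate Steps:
Z(A) = -5*A²
l = 625 (l = (-5*(-1)²)⁴ = (-5*1)⁴ = (-5)⁴ = 625)
(l + (-109415 + 56004)) + (-159291/(-5236) - 43325/109588) = (625 + (-109415 + 56004)) + (-159291/(-5236) - 43325/109588) = (625 - 53411) + (-159291*(-1/5236) - 43325*1/109588) = -52786 + (14481/476 - 43325/109588) = -52786 + 195790141/6520486 = -343994583855/6520486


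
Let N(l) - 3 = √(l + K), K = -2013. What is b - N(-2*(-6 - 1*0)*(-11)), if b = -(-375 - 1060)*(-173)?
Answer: -248258 - I*√2145 ≈ -2.4826e+5 - 46.314*I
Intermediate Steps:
b = -248255 (b = -(-1435)*(-173) = -1*248255 = -248255)
N(l) = 3 + √(-2013 + l) (N(l) = 3 + √(l - 2013) = 3 + √(-2013 + l))
b - N(-2*(-6 - 1*0)*(-11)) = -248255 - (3 + √(-2013 - 2*(-6 - 1*0)*(-11))) = -248255 - (3 + √(-2013 - 2*(-6 + 0)*(-11))) = -248255 - (3 + √(-2013 - 2*(-6)*(-11))) = -248255 - (3 + √(-2013 + 12*(-11))) = -248255 - (3 + √(-2013 - 132)) = -248255 - (3 + √(-2145)) = -248255 - (3 + I*√2145) = -248255 + (-3 - I*√2145) = -248258 - I*√2145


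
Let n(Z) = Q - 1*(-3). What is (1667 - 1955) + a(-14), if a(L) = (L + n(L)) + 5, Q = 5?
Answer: -289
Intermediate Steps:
n(Z) = 8 (n(Z) = 5 - 1*(-3) = 5 + 3 = 8)
a(L) = 13 + L (a(L) = (L + 8) + 5 = (8 + L) + 5 = 13 + L)
(1667 - 1955) + a(-14) = (1667 - 1955) + (13 - 14) = -288 - 1 = -289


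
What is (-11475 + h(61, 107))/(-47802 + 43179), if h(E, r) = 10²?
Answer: 11375/4623 ≈ 2.4605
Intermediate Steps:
h(E, r) = 100
(-11475 + h(61, 107))/(-47802 + 43179) = (-11475 + 100)/(-47802 + 43179) = -11375/(-4623) = -11375*(-1/4623) = 11375/4623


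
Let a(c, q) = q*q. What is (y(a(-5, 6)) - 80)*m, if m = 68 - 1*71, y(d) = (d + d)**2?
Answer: -15312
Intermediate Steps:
a(c, q) = q**2
y(d) = 4*d**2 (y(d) = (2*d)**2 = 4*d**2)
m = -3 (m = 68 - 71 = -3)
(y(a(-5, 6)) - 80)*m = (4*(6**2)**2 - 80)*(-3) = (4*36**2 - 80)*(-3) = (4*1296 - 80)*(-3) = (5184 - 80)*(-3) = 5104*(-3) = -15312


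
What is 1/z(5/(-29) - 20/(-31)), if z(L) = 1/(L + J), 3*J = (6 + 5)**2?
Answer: 110054/2697 ≈ 40.806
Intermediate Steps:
J = 121/3 (J = (6 + 5)**2/3 = (1/3)*11**2 = (1/3)*121 = 121/3 ≈ 40.333)
z(L) = 1/(121/3 + L) (z(L) = 1/(L + 121/3) = 1/(121/3 + L))
1/z(5/(-29) - 20/(-31)) = 1/(3/(121 + 3*(5/(-29) - 20/(-31)))) = 1/(3/(121 + 3*(5*(-1/29) - 20*(-1/31)))) = 1/(3/(121 + 3*(-5/29 + 20/31))) = 1/(3/(121 + 3*(425/899))) = 1/(3/(121 + 1275/899)) = 1/(3/(110054/899)) = 1/(3*(899/110054)) = 1/(2697/110054) = 110054/2697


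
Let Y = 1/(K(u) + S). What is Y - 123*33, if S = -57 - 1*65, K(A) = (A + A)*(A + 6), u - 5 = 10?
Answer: -2061971/508 ≈ -4059.0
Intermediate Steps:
u = 15 (u = 5 + 10 = 15)
K(A) = 2*A*(6 + A) (K(A) = (2*A)*(6 + A) = 2*A*(6 + A))
S = -122 (S = -57 - 65 = -122)
Y = 1/508 (Y = 1/(2*15*(6 + 15) - 122) = 1/(2*15*21 - 122) = 1/(630 - 122) = 1/508 ≈ 0.0019685)
Y - 123*33 = 1/508 - 123*33 = 1/508 - 4059 = -2061971/508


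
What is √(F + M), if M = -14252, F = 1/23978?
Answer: 3*I*√910456529110/23978 ≈ 119.38*I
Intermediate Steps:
F = 1/23978 ≈ 4.1705e-5
√(F + M) = √(1/23978 - 14252) = √(-341734455/23978) = 3*I*√910456529110/23978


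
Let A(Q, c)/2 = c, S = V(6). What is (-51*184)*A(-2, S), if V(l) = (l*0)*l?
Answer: 0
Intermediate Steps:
V(l) = 0 (V(l) = 0*l = 0)
S = 0
A(Q, c) = 2*c
(-51*184)*A(-2, S) = (-51*184)*(2*0) = -9384*0 = 0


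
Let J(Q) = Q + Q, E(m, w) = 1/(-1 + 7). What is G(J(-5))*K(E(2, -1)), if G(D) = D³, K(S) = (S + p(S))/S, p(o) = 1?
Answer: -7000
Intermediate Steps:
E(m, w) = ⅙ (E(m, w) = 1/6 = ⅙)
J(Q) = 2*Q
K(S) = (1 + S)/S (K(S) = (S + 1)/S = (1 + S)/S)
G(J(-5))*K(E(2, -1)) = (2*(-5))³*((1 + ⅙)/(⅙)) = (-10)³*(6*(7/6)) = -1000*7 = -7000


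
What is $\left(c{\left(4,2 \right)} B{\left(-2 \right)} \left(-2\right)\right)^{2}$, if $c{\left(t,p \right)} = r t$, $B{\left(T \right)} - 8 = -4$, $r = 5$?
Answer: $25600$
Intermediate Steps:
$B{\left(T \right)} = 4$ ($B{\left(T \right)} = 8 - 4 = 4$)
$c{\left(t,p \right)} = 5 t$
$\left(c{\left(4,2 \right)} B{\left(-2 \right)} \left(-2\right)\right)^{2} = \left(5 \cdot 4 \cdot 4 \left(-2\right)\right)^{2} = \left(20 \cdot 4 \left(-2\right)\right)^{2} = \left(80 \left(-2\right)\right)^{2} = \left(-160\right)^{2} = 25600$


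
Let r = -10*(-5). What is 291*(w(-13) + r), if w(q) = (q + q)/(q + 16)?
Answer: 12028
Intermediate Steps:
r = 50
w(q) = 2*q/(16 + q) (w(q) = (2*q)/(16 + q) = 2*q/(16 + q))
291*(w(-13) + r) = 291*(2*(-13)/(16 - 13) + 50) = 291*(2*(-13)/3 + 50) = 291*(2*(-13)*(⅓) + 50) = 291*(-26/3 + 50) = 291*(124/3) = 12028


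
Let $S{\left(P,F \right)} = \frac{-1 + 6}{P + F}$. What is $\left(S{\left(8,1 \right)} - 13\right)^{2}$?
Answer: $\frac{12544}{81} \approx 154.86$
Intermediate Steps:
$S{\left(P,F \right)} = \frac{5}{F + P}$
$\left(S{\left(8,1 \right)} - 13\right)^{2} = \left(\frac{5}{1 + 8} - 13\right)^{2} = \left(\frac{5}{9} - 13\right)^{2} = \left(- \frac{112}{9}\right)^{2} = \frac{12544}{81}$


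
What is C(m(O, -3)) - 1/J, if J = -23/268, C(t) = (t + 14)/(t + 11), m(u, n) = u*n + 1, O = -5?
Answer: 2642/207 ≈ 12.763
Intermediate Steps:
m(u, n) = 1 + n*u (m(u, n) = n*u + 1 = 1 + n*u)
C(t) = (14 + t)/(11 + t)
J = -23/268 (J = -23*1/268 = -23/268 ≈ -0.085821)
C(m(O, -3)) - 1/J = (14 + (1 - 3*(-5)))/(11 + (1 - 3*(-5))) - 1/(-23/268) = (14 + (1 + 15))/(11 + (1 + 15)) - 1*(-268/23) = (14 + 16)/(11 + 16) + 268/23 = 30/27 + 268/23 = (1/27)*30 + 268/23 = 10/9 + 268/23 = 2642/207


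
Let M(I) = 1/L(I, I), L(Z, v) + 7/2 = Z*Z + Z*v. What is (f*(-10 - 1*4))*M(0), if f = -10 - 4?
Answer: -56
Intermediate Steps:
L(Z, v) = -7/2 + Z² + Z*v (L(Z, v) = -7/2 + (Z*Z + Z*v) = -7/2 + (Z² + Z*v) = -7/2 + Z² + Z*v)
f = -14
M(I) = 1/(-7/2 + 2*I²) (M(I) = 1/(-7/2 + I² + I*I) = 1/(-7/2 + I² + I²) = 1/(-7/2 + 2*I²))
(f*(-10 - 1*4))*M(0) = (-14*(-10 - 1*4))*(2/(-7 + 4*0²)) = (-14*(-10 - 4))*(2/(-7 + 4*0)) = (-14*(-14))*(2/(-7 + 0)) = 196*(2/(-7)) = 196*(2*(-⅐)) = 196*(-2/7) = -56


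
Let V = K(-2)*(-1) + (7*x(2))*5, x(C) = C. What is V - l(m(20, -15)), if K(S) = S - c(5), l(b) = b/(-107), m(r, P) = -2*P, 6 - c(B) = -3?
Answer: 8697/107 ≈ 81.280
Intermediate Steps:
c(B) = 9 (c(B) = 6 - 1*(-3) = 6 + 3 = 9)
l(b) = -b/107 (l(b) = b*(-1/107) = -b/107)
K(S) = -9 + S (K(S) = S - 1*9 = S - 9 = -9 + S)
V = 81 (V = (-9 - 2)*(-1) + (7*2)*5 = -11*(-1) + 14*5 = 11 + 70 = 81)
V - l(m(20, -15)) = 81 - (-1)*(-2*(-15))/107 = 81 - (-1)*30/107 = 81 - 1*(-30/107) = 81 + 30/107 = 8697/107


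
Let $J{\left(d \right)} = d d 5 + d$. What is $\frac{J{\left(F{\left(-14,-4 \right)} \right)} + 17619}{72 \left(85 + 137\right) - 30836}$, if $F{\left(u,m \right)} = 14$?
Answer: $- \frac{18613}{14852} \approx -1.2532$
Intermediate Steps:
$J{\left(d \right)} = d + 5 d^{2}$ ($J{\left(d \right)} = d^{2} \cdot 5 + d = 5 d^{2} + d = d + 5 d^{2}$)
$\frac{J{\left(F{\left(-14,-4 \right)} \right)} + 17619}{72 \left(85 + 137\right) - 30836} = \frac{14 \left(1 + 5 \cdot 14\right) + 17619}{72 \left(85 + 137\right) - 30836} = \frac{14 \left(1 + 70\right) + 17619}{72 \cdot 222 - 30836} = \frac{14 \cdot 71 + 17619}{15984 - 30836} = \frac{994 + 17619}{-14852} = 18613 \left(- \frac{1}{14852}\right) = - \frac{18613}{14852}$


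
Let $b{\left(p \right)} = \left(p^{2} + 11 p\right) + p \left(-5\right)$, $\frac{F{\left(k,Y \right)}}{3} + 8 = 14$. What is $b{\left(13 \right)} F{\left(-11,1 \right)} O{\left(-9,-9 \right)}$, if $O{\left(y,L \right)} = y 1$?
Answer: $-40014$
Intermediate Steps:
$F{\left(k,Y \right)} = 18$ ($F{\left(k,Y \right)} = -24 + 3 \cdot 14 = -24 + 42 = 18$)
$O{\left(y,L \right)} = y$
$b{\left(p \right)} = p^{2} + 6 p$ ($b{\left(p \right)} = \left(p^{2} + 11 p\right) - 5 p = p^{2} + 6 p$)
$b{\left(13 \right)} F{\left(-11,1 \right)} O{\left(-9,-9 \right)} = 13 \left(6 + 13\right) 18 \left(-9\right) = 13 \cdot 19 \cdot 18 \left(-9\right) = 247 \cdot 18 \left(-9\right) = 4446 \left(-9\right) = -40014$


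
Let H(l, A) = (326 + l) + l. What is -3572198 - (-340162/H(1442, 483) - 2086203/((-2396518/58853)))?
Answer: -13936796257137457/3846411390 ≈ -3.6233e+6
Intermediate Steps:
H(l, A) = 326 + 2*l
-3572198 - (-340162/H(1442, 483) - 2086203/((-2396518/58853))) = -3572198 - (-340162/(326 + 2*1442) - 2086203/((-2396518/58853))) = -3572198 - (-340162/(326 + 2884) - 2086203/((-2396518*1/58853))) = -3572198 - (-340162/3210 - 2086203/(-2396518/58853)) = -3572198 - (-340162*1/3210 - 2086203*(-58853/2396518)) = -3572198 - (-170081/1605 + 122779305159/2396518) = -3572198 - 1*196653182602237/3846411390 = -3572198 - 196653182602237/3846411390 = -13936796257137457/3846411390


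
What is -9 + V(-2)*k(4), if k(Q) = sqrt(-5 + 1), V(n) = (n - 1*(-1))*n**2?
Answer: -9 - 8*I ≈ -9.0 - 8.0*I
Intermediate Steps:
V(n) = n**2*(1 + n) (V(n) = (n + 1)*n**2 = (1 + n)*n**2 = n**2*(1 + n))
k(Q) = 2*I (k(Q) = sqrt(-4) = 2*I)
-9 + V(-2)*k(4) = -9 + ((-2)**2*(1 - 2))*(2*I) = -9 + (4*(-1))*(2*I) = -9 - 8*I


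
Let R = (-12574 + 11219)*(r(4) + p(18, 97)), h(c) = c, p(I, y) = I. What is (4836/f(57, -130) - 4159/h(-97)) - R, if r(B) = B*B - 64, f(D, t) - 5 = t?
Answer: -492830467/12125 ≈ -40646.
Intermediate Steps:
f(D, t) = 5 + t
r(B) = -64 + B² (r(B) = B² - 64 = -64 + B²)
R = 40650 (R = (-12574 + 11219)*((-64 + 4²) + 18) = -1355*((-64 + 16) + 18) = -1355*(-48 + 18) = -1355*(-30) = 40650)
(4836/f(57, -130) - 4159/h(-97)) - R = (4836/(5 - 130) - 4159/(-97)) - 1*40650 = (4836/(-125) - 4159*(-1/97)) - 40650 = (4836*(-1/125) + 4159/97) - 40650 = (-4836/125 + 4159/97) - 40650 = 50783/12125 - 40650 = -492830467/12125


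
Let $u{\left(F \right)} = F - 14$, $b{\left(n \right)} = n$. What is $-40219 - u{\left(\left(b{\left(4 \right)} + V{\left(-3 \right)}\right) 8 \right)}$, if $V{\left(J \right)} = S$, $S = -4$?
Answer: $-40205$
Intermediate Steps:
$V{\left(J \right)} = -4$
$u{\left(F \right)} = -14 + F$
$-40219 - u{\left(\left(b{\left(4 \right)} + V{\left(-3 \right)}\right) 8 \right)} = -40219 - \left(-14 + \left(4 - 4\right) 8\right) = -40219 - \left(-14 + 0 \cdot 8\right) = -40219 - \left(-14 + 0\right) = -40219 - -14 = -40219 + 14 = -40205$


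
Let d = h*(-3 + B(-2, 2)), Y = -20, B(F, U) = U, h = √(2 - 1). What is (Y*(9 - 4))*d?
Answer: 100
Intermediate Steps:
h = 1 (h = √1 = 1)
d = -1 (d = 1*(-3 + 2) = 1*(-1) = -1)
(Y*(9 - 4))*d = -20*(9 - 4)*(-1) = -20*5*(-1) = -100*(-1) = 100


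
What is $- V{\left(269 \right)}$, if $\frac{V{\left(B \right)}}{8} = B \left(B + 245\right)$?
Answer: $-1106128$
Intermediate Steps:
$V{\left(B \right)} = 8 B \left(245 + B\right)$ ($V{\left(B \right)} = 8 B \left(B + 245\right) = 8 B \left(245 + B\right)$)
$- V{\left(269 \right)} = - 8 \cdot 269 \left(245 + 269\right) = - 8 \cdot 269 \cdot 514 = \left(-1\right) 1106128 = -1106128$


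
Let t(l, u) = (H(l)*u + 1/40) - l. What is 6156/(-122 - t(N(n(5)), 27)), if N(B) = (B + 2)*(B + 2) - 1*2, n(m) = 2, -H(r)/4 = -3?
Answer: -246240/17281 ≈ -14.249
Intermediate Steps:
H(r) = 12 (H(r) = -4*(-3) = 12)
N(B) = -2 + (2 + B)² (N(B) = (2 + B)*(2 + B) - 2 = (2 + B)² - 2 = -2 + (2 + B)²)
t(l, u) = 1/40 - l + 12*u (t(l, u) = (12*u + 1/40) - l = (1/40 + 12*u) - l = 1/40 - l + 12*u)
6156/(-122 - t(N(n(5)), 27)) = 6156/(-122 - (1/40 - (-2 + (2 + 2)²) + 12*27)) = 6156/(-122 - (1/40 - (-2 + 4²) + 324)) = 6156/(-122 - (1/40 - (-2 + 16) + 324)) = 6156/(-122 - (1/40 - 1*14 + 324)) = 6156/(-122 - (1/40 - 14 + 324)) = 6156/(-122 - 1*12401/40) = 6156/(-122 - 12401/40) = 6156/(-17281/40) = 6156*(-40/17281) = -246240/17281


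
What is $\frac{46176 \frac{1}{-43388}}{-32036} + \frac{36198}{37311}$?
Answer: $\frac{1048253028300}{1080447249251} \approx 0.9702$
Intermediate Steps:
$\frac{46176 \frac{1}{-43388}}{-32036} + \frac{36198}{37311} = 46176 \left(- \frac{1}{43388}\right) \left(- \frac{1}{32036}\right) + 36198 \cdot \frac{1}{37311} = \left(- \frac{11544}{10847}\right) \left(- \frac{1}{32036}\right) + \frac{12066}{12437} = \frac{2886}{86873623} + \frac{12066}{12437} = \frac{1048253028300}{1080447249251}$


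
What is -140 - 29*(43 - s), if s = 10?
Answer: -1097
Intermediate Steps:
-140 - 29*(43 - s) = -140 - 29*(43 - 1*10) = -140 - 29*(43 - 10) = -140 - 29*33 = -140 - 957 = -1097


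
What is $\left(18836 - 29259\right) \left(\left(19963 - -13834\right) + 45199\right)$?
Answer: $-823375308$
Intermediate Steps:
$\left(18836 - 29259\right) \left(\left(19963 - -13834\right) + 45199\right) = - 10423 \left(\left(19963 + 13834\right) + 45199\right) = - 10423 \left(33797 + 45199\right) = \left(-10423\right) 78996 = -823375308$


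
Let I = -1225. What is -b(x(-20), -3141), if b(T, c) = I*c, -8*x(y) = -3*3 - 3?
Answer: -3847725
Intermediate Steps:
x(y) = 3/2 (x(y) = -(-3*3 - 3)/8 = -(-9 - 3)/8 = -1/8*(-12) = 3/2)
b(T, c) = -1225*c
-b(x(-20), -3141) = -(-1225)*(-3141) = -1*3847725 = -3847725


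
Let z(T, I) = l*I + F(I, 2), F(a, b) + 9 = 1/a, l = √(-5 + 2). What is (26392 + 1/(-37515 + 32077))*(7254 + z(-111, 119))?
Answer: 3639304887130/19033 + 17078843705*I*√3/5438 ≈ 1.9121e+8 + 5.4398e+6*I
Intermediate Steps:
l = I*√3 (l = √(-3) = I*√3 ≈ 1.732*I)
F(a, b) = -9 + 1/a
z(T, I) = -9 + 1/I + I*I*√3 (z(T, I) = (I*√3)*I + (-9 + 1/I) = I*I*√3 + (-9 + 1/I) = -9 + 1/I + I*I*√3)
(26392 + 1/(-37515 + 32077))*(7254 + z(-111, 119)) = (26392 + 1/(-37515 + 32077))*(7254 + (-9 + 1/119 + I*119*√3)) = (26392 + 1/(-5438))*(7254 + (-9 + 1/119 + 119*I*√3)) = (26392 - 1/5438)*(7254 + (-1070/119 + 119*I*√3)) = 143519695*(862156/119 + 119*I*√3)/5438 = 3639304887130/19033 + 17078843705*I*√3/5438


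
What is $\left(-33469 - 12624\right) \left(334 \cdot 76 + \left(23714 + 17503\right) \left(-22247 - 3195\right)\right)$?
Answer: $48333927810290$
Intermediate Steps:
$\left(-33469 - 12624\right) \left(334 \cdot 76 + \left(23714 + 17503\right) \left(-22247 - 3195\right)\right) = - 46093 \left(25384 + 41217 \left(-25442\right)\right) = - 46093 \left(25384 - 1048642914\right) = \left(-46093\right) \left(-1048617530\right) = 48333927810290$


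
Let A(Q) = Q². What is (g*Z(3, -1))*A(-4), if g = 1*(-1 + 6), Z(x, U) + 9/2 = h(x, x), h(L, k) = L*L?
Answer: 360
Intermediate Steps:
h(L, k) = L²
Z(x, U) = -9/2 + x²
g = 5 (g = 1*5 = 5)
(g*Z(3, -1))*A(-4) = (5*(-9/2 + 3²))*(-4)² = (5*(-9/2 + 9))*16 = (5*(9/2))*16 = (45/2)*16 = 360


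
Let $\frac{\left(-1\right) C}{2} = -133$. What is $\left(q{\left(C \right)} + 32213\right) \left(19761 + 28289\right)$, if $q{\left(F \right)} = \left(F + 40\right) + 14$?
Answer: $1563210650$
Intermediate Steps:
$C = 266$ ($C = \left(-2\right) \left(-133\right) = 266$)
$q{\left(F \right)} = 54 + F$ ($q{\left(F \right)} = \left(40 + F\right) + 14 = 54 + F$)
$\left(q{\left(C \right)} + 32213\right) \left(19761 + 28289\right) = \left(\left(54 + 266\right) + 32213\right) \left(19761 + 28289\right) = \left(320 + 32213\right) 48050 = 32533 \cdot 48050 = 1563210650$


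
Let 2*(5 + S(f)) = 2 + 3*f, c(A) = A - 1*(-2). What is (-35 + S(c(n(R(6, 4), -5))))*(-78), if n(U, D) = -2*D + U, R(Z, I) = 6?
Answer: 936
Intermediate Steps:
n(U, D) = U - 2*D
c(A) = 2 + A (c(A) = A + 2 = 2 + A)
S(f) = -4 + 3*f/2 (S(f) = -5 + (2 + 3*f)/2 = -5 + (1 + 3*f/2) = -4 + 3*f/2)
(-35 + S(c(n(R(6, 4), -5))))*(-78) = (-35 + (-4 + 3*(2 + (6 - 2*(-5)))/2))*(-78) = (-35 + (-4 + 3*(2 + (6 + 10))/2))*(-78) = (-35 + (-4 + 3*(2 + 16)/2))*(-78) = (-35 + (-4 + (3/2)*18))*(-78) = (-35 + (-4 + 27))*(-78) = (-35 + 23)*(-78) = -12*(-78) = 936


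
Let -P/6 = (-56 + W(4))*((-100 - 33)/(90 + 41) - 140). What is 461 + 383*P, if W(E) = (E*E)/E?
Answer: -2207389217/131 ≈ -1.6850e+7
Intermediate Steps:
W(E) = E (W(E) = E**2/E = E)
P = -5763576/131 (P = -6*(-56 + 4)*((-100 - 33)/(90 + 41) - 140) = -(-312)*(-133/131 - 140) = -(-312)*(-18473)/131 = -6*960596/131 = -5763576/131 ≈ -43997.)
461 + 383*P = 461 + 383*(-5763576/131) = 461 - 2207449608/131 = -2207389217/131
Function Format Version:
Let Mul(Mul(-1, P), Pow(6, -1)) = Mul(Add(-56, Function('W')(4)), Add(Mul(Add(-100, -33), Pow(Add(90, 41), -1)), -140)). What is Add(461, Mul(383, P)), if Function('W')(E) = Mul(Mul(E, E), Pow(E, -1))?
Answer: Rational(-2207389217, 131) ≈ -1.6850e+7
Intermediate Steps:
Function('W')(E) = E (Function('W')(E) = Mul(Pow(E, 2), Pow(E, -1)) = E)
P = Rational(-5763576, 131) (P = Mul(-6, Mul(Add(-56, 4), Add(Mul(Add(-100, -33), Pow(Add(90, 41), -1)), -140))) = Mul(-6, Mul(-52, Add(Mul(-133, Pow(131, -1)), -140))) = Mul(-6, Mul(-52, Add(Mul(-133, Rational(1, 131)), -140))) = Mul(-6, Mul(-52, Add(Rational(-133, 131), -140))) = Mul(-6, Mul(-52, Rational(-18473, 131))) = Mul(-6, Rational(960596, 131)) = Rational(-5763576, 131) ≈ -43997.)
Add(461, Mul(383, P)) = Add(461, Mul(383, Rational(-5763576, 131))) = Add(461, Rational(-2207449608, 131)) = Rational(-2207389217, 131)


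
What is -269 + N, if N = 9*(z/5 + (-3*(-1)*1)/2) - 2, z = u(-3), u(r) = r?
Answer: -2629/10 ≈ -262.90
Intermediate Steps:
z = -3
N = 61/10 (N = 9*(-3/5 + (-3*(-1)*1)/2) - 2 = 9*(-3*1/5 + (3*1)*(1/2)) - 2 = 9*(-3/5 + 3*(1/2)) - 2 = 9*(-3/5 + 3/2) - 2 = 9*(9/10) - 2 = 81/10 - 2 = 61/10 ≈ 6.1000)
-269 + N = -269 + 61/10 = -2629/10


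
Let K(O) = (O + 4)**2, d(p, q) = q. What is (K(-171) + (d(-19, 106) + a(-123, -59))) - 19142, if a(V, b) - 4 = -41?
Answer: 8816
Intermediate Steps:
a(V, b) = -37 (a(V, b) = 4 - 41 = -37)
K(O) = (4 + O)**2
(K(-171) + (d(-19, 106) + a(-123, -59))) - 19142 = ((4 - 171)**2 + (106 - 37)) - 19142 = ((-167)**2 + 69) - 19142 = (27889 + 69) - 19142 = 27958 - 19142 = 8816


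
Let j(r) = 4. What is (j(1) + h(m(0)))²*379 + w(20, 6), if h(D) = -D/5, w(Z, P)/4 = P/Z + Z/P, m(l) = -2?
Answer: 551398/75 ≈ 7352.0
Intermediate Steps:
w(Z, P) = 4*P/Z + 4*Z/P (w(Z, P) = 4*(P/Z + Z/P) = 4*P/Z + 4*Z/P)
h(D) = -D/5
(j(1) + h(m(0)))²*379 + w(20, 6) = (4 - ⅕*(-2))²*379 + (4*6/20 + 4*20/6) = (4 + ⅖)²*379 + (4*6*(1/20) + 4*20*(⅙)) = (22/5)²*379 + (6/5 + 40/3) = (484/25)*379 + 218/15 = 183436/25 + 218/15 = 551398/75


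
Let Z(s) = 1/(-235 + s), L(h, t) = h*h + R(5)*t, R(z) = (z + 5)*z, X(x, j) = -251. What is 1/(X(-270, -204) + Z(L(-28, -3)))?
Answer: -399/100148 ≈ -0.0039841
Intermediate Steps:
R(z) = z*(5 + z) (R(z) = (5 + z)*z = z*(5 + z))
L(h, t) = h² + 50*t (L(h, t) = h*h + (5*(5 + 5))*t = h² + (5*10)*t = h² + 50*t)
1/(X(-270, -204) + Z(L(-28, -3))) = 1/(-251 + 1/(-235 + ((-28)² + 50*(-3)))) = 1/(-251 + 1/(-235 + (784 - 150))) = 1/(-251 + 1/(-235 + 634)) = 1/(-251 + 1/399) = 1/(-100148/399) = -399/100148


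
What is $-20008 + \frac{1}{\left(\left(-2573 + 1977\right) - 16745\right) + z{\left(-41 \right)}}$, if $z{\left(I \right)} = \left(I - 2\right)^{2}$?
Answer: $- \frac{309963937}{15492} \approx -20008.0$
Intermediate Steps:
$z{\left(I \right)} = \left(-2 + I\right)^{2}$
$-20008 + \frac{1}{\left(\left(-2573 + 1977\right) - 16745\right) + z{\left(-41 \right)}} = -20008 + \frac{1}{\left(\left(-2573 + 1977\right) - 16745\right) + \left(-2 - 41\right)^{2}} = -20008 + \frac{1}{\left(-596 - 16745\right) + \left(-43\right)^{2}} = -20008 + \frac{1}{-17341 + 1849} = -20008 + \frac{1}{-15492} = -20008 - \frac{1}{15492} = - \frac{309963937}{15492}$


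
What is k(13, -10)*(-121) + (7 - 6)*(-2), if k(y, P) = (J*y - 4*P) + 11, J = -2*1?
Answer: -3027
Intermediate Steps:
J = -2
k(y, P) = 11 - 4*P - 2*y (k(y, P) = (-2*y - 4*P) + 11 = (-4*P - 2*y) + 11 = 11 - 4*P - 2*y)
k(13, -10)*(-121) + (7 - 6)*(-2) = (11 - 4*(-10) - 2*13)*(-121) + (7 - 6)*(-2) = (11 + 40 - 26)*(-121) + 1*(-2) = 25*(-121) - 2 = -3025 - 2 = -3027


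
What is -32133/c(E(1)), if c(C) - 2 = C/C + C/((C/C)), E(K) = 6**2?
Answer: -10711/13 ≈ -823.92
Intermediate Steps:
E(K) = 36
c(C) = 3 + C (c(C) = 2 + (C/C + C/((C/C))) = 2 + (1 + C/1) = 2 + (1 + C*1) = 2 + (1 + C) = 3 + C)
-32133/c(E(1)) = -32133/(3 + 36) = -32133/39 = -32133*1/39 = -10711/13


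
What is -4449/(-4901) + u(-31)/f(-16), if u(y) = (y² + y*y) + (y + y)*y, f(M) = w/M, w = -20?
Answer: 75380021/24505 ≈ 3076.1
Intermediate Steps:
f(M) = -20/M
u(y) = 4*y² (u(y) = (y² + y²) + (2*y)*y = 2*y² + 2*y² = 4*y²)
-4449/(-4901) + u(-31)/f(-16) = -4449/(-4901) + (4*(-31)²)/((-20/(-16))) = -4449*(-1/4901) + (4*961)/((-20*(-1/16))) = 4449/4901 + 3844/(5/4) = 4449/4901 + 3844*(⅘) = 4449/4901 + 15376/5 = 75380021/24505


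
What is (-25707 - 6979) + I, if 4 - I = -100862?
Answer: 68180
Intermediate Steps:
I = 100866 (I = 4 - 1*(-100862) = 4 + 100862 = 100866)
(-25707 - 6979) + I = (-25707 - 6979) + 100866 = -32686 + 100866 = 68180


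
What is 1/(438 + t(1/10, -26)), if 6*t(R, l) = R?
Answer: 60/26281 ≈ 0.0022830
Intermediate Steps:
t(R, l) = R/6
1/(438 + t(1/10, -26)) = 1/(438 + (⅙)/10) = 1/(438 + (⅙)*(⅒)) = 1/(438 + 1/60) = 1/(26281/60) = 60/26281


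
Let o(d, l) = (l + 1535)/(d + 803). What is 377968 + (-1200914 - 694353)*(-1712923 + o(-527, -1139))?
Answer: 74668214164596/23 ≈ 3.2464e+12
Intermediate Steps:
o(d, l) = (1535 + l)/(803 + d)
377968 + (-1200914 - 694353)*(-1712923 + o(-527, -1139)) = 377968 + (-1200914 - 694353)*(-1712923 + (1535 - 1139)/(803 - 527)) = 377968 - 1895267*(-1712923 + 396/276) = 377968 - 1895267*(-1712923 + (1/276)*396) = 377968 - 1895267*(-1712923 + 33/23) = 377968 - 1895267*(-39397196/23) = 377968 + 74668205471332/23 = 74668214164596/23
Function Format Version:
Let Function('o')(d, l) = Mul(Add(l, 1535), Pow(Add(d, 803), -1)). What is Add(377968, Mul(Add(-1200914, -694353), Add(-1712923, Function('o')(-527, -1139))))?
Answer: Rational(74668214164596, 23) ≈ 3.2464e+12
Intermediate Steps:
Function('o')(d, l) = Mul(Pow(Add(803, d), -1), Add(1535, l)) (Function('o')(d, l) = Mul(Add(1535, l), Pow(Add(803, d), -1)) = Mul(Pow(Add(803, d), -1), Add(1535, l)))
Add(377968, Mul(Add(-1200914, -694353), Add(-1712923, Function('o')(-527, -1139)))) = Add(377968, Mul(Add(-1200914, -694353), Add(-1712923, Mul(Pow(Add(803, -527), -1), Add(1535, -1139))))) = Add(377968, Mul(-1895267, Add(-1712923, Mul(Pow(276, -1), 396)))) = Add(377968, Mul(-1895267, Add(-1712923, Mul(Rational(1, 276), 396)))) = Add(377968, Mul(-1895267, Add(-1712923, Rational(33, 23)))) = Add(377968, Mul(-1895267, Rational(-39397196, 23))) = Add(377968, Rational(74668205471332, 23)) = Rational(74668214164596, 23)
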